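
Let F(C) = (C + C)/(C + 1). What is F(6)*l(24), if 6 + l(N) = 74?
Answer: 816/7 ≈ 116.57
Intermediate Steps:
l(N) = 68 (l(N) = -6 + 74 = 68)
F(C) = 2*C/(1 + C) (F(C) = (2*C)/(1 + C) = 2*C/(1 + C))
F(6)*l(24) = (2*6/(1 + 6))*68 = (2*6/7)*68 = (2*6*(⅐))*68 = (12/7)*68 = 816/7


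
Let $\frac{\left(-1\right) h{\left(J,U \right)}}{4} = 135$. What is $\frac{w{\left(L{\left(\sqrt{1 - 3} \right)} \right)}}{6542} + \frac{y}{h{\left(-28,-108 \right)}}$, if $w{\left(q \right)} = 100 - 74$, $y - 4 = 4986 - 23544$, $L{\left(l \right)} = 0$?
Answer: $\frac{30348577}{883170} \approx 34.363$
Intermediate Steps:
$h{\left(J,U \right)} = -540$ ($h{\left(J,U \right)} = \left(-4\right) 135 = -540$)
$y = -18554$ ($y = 4 + \left(4986 - 23544\right) = 4 - 18558 = -18554$)
$w{\left(q \right)} = 26$
$\frac{w{\left(L{\left(\sqrt{1 - 3} \right)} \right)}}{6542} + \frac{y}{h{\left(-28,-108 \right)}} = \frac{26}{6542} - \frac{18554}{-540} = 26 \cdot \frac{1}{6542} - - \frac{9277}{270} = \frac{13}{3271} + \frac{9277}{270} = \frac{30348577}{883170}$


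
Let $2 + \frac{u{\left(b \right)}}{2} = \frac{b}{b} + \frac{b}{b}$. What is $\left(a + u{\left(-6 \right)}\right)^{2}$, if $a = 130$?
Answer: $16900$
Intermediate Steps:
$u{\left(b \right)} = 0$ ($u{\left(b \right)} = -4 + 2 \left(\frac{b}{b} + \frac{b}{b}\right) = -4 + 2 \left(1 + 1\right) = -4 + 2 \cdot 2 = -4 + 4 = 0$)
$\left(a + u{\left(-6 \right)}\right)^{2} = \left(130 + 0\right)^{2} = 130^{2} = 16900$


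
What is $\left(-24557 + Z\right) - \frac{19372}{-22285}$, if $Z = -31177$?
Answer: $- \frac{1242012818}{22285} \approx -55733.0$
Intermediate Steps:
$\left(-24557 + Z\right) - \frac{19372}{-22285} = \left(-24557 - 31177\right) - \frac{19372}{-22285} = -55734 - - \frac{19372}{22285} = -55734 + \frac{19372}{22285} = - \frac{1242012818}{22285}$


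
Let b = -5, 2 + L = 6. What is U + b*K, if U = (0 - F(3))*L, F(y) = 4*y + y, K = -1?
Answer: -55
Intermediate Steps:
F(y) = 5*y
L = 4 (L = -2 + 6 = 4)
U = -60 (U = (0 - 5*3)*4 = (0 - 1*15)*4 = (0 - 15)*4 = -15*4 = -60)
U + b*K = -60 - 5*(-1) = -60 + 5 = -55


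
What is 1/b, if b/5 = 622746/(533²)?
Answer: 284089/3113730 ≈ 0.091238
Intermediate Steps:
b = 3113730/284089 (b = 5*(622746/(533²)) = 5*(622746/284089) = 3113730/284089 ≈ 10.960)
1/b = 1/(3113730/284089) = 284089/3113730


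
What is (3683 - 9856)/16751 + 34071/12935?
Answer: 490875566/216674185 ≈ 2.2655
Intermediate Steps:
(3683 - 9856)/16751 + 34071/12935 = -6173*1/16751 + 34071*(1/12935) = -6173/16751 + 34071/12935 = 490875566/216674185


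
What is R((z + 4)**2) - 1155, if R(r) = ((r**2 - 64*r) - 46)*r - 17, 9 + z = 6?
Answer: -1281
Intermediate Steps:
z = -3 (z = -9 + 6 = -3)
R(r) = -17 + r*(-46 + r**2 - 64*r) (R(r) = (-46 + r**2 - 64*r)*r - 17 = r*(-46 + r**2 - 64*r) - 17 = -17 + r*(-46 + r**2 - 64*r))
R((z + 4)**2) - 1155 = (-17 + ((-3 + 4)**2)**3 - 64*(-3 + 4)**4 - 46*(-3 + 4)**2) - 1155 = (-17 + (1**2)**3 - 64*(1**2)**2 - 46*1**2) - 1155 = (-17 + 1**3 - 64*1**2 - 46*1) - 1155 = (-17 + 1 - 64*1 - 46) - 1155 = (-17 + 1 - 64 - 46) - 1155 = -126 - 1155 = -1281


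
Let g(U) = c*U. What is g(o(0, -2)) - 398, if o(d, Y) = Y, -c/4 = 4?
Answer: -366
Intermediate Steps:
c = -16 (c = -4*4 = -16)
g(U) = -16*U
g(o(0, -2)) - 398 = -16*(-2) - 398 = 32 - 398 = -366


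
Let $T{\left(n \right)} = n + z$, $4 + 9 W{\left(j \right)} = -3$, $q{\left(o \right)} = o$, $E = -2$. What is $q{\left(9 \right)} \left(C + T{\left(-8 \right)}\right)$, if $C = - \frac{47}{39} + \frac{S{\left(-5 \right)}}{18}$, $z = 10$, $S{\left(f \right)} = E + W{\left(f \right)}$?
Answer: $\frac{1349}{234} \approx 5.765$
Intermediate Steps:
$W{\left(j \right)} = - \frac{7}{9}$ ($W{\left(j \right)} = - \frac{4}{9} + \frac{1}{9} \left(-3\right) = - \frac{4}{9} - \frac{1}{3} = - \frac{7}{9}$)
$S{\left(f \right)} = - \frac{25}{9}$ ($S{\left(f \right)} = -2 - \frac{7}{9} = - \frac{25}{9}$)
$C = - \frac{2863}{2106}$ ($C = - \frac{47}{39} - \frac{25}{9 \cdot 18} = \left(-47\right) \frac{1}{39} - \frac{25}{162} = - \frac{47}{39} - \frac{25}{162} = - \frac{2863}{2106} \approx -1.3594$)
$T{\left(n \right)} = 10 + n$ ($T{\left(n \right)} = n + 10 = 10 + n$)
$q{\left(9 \right)} \left(C + T{\left(-8 \right)}\right) = 9 \left(- \frac{2863}{2106} + \left(10 - 8\right)\right) = 9 \left(- \frac{2863}{2106} + 2\right) = 9 \cdot \frac{1349}{2106} = \frac{1349}{234}$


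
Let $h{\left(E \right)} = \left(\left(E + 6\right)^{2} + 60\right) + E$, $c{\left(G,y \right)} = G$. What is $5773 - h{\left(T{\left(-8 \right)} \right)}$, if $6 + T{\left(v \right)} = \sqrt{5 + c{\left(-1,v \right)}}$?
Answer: $5713$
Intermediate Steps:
$T{\left(v \right)} = -4$ ($T{\left(v \right)} = -6 + \sqrt{5 - 1} = -6 + \sqrt{4} = -6 + 2 = -4$)
$h{\left(E \right)} = 60 + E + \left(6 + E\right)^{2}$ ($h{\left(E \right)} = \left(\left(6 + E\right)^{2} + 60\right) + E = \left(60 + \left(6 + E\right)^{2}\right) + E = 60 + E + \left(6 + E\right)^{2}$)
$5773 - h{\left(T{\left(-8 \right)} \right)} = 5773 - \left(60 - 4 + \left(6 - 4\right)^{2}\right) = 5773 - \left(60 - 4 + 2^{2}\right) = 5773 - \left(60 - 4 + 4\right) = 5773 - 60 = 5713$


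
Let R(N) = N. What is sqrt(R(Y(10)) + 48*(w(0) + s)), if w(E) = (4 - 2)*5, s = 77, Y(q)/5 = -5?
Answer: sqrt(4151) ≈ 64.428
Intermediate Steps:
Y(q) = -25 (Y(q) = 5*(-5) = -25)
w(E) = 10 (w(E) = 2*5 = 10)
sqrt(R(Y(10)) + 48*(w(0) + s)) = sqrt(-25 + 48*(10 + 77)) = sqrt(-25 + 48*87) = sqrt(-25 + 4176) = sqrt(4151)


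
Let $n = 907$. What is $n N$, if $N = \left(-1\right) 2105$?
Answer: $-1909235$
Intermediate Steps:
$N = -2105$
$n N = 907 \left(-2105\right) = -1909235$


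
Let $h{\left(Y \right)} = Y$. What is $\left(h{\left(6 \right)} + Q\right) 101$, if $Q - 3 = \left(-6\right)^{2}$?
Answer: $4545$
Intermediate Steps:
$Q = 39$ ($Q = 3 + \left(-6\right)^{2} = 3 + 36 = 39$)
$\left(h{\left(6 \right)} + Q\right) 101 = \left(6 + 39\right) 101 = 45 \cdot 101 = 4545$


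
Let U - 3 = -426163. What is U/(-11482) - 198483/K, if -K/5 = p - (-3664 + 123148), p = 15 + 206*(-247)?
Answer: 180352464497/4889925455 ≈ 36.882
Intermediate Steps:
U = -426160 (U = 3 - 426163 = -426160)
p = -50867 (p = 15 - 50882 = -50867)
K = 851755 (K = -5*(-50867 - (-3664 + 123148)) = -5*(-50867 - 1*119484) = -5*(-50867 - 119484) = -5*(-170351) = 851755)
U/(-11482) - 198483/K = -426160/(-11482) - 198483/851755 = -426160*(-1/11482) - 198483*1/851755 = 213080/5741 - 198483/851755 = 180352464497/4889925455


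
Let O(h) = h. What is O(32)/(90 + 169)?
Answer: 32/259 ≈ 0.12355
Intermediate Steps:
O(32)/(90 + 169) = 32/(90 + 169) = 32/259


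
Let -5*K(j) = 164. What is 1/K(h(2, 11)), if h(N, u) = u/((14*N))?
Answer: -5/164 ≈ -0.030488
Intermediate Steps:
h(N, u) = u/(14*N) (h(N, u) = u*(1/(14*N)) = u/(14*N))
K(j) = -164/5 (K(j) = -⅕*164 = -164/5)
1/K(h(2, 11)) = 1/(-164/5) = -5/164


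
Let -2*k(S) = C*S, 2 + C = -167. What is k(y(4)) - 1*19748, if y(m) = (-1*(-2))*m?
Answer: -19072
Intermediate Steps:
y(m) = 2*m
C = -169 (C = -2 - 167 = -169)
k(S) = 169*S/2 (k(S) = -(-169)*S/2 = 169*S/2)
k(y(4)) - 1*19748 = 169*(2*4)/2 - 1*19748 = (169/2)*8 - 19748 = 676 - 19748 = -19072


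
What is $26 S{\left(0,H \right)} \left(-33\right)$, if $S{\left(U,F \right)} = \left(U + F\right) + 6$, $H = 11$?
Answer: $-14586$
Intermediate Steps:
$S{\left(U,F \right)} = 6 + F + U$ ($S{\left(U,F \right)} = \left(F + U\right) + 6 = 6 + F + U$)
$26 S{\left(0,H \right)} \left(-33\right) = 26 \left(6 + 11 + 0\right) \left(-33\right) = 26 \cdot 17 \left(-33\right) = 442 \left(-33\right) = -14586$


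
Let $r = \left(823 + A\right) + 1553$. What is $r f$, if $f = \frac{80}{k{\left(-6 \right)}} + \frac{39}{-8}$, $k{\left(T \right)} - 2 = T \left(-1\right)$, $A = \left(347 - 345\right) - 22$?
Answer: $\frac{24149}{2} \approx 12075.0$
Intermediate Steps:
$A = -20$ ($A = 2 - 22 = -20$)
$r = 2356$ ($r = \left(823 - 20\right) + 1553 = 803 + 1553 = 2356$)
$k{\left(T \right)} = 2 - T$ ($k{\left(T \right)} = 2 + T \left(-1\right) = 2 - T$)
$f = \frac{41}{8}$ ($f = \frac{80}{2 - -6} + \frac{39}{-8} = \frac{80}{2 + 6} + 39 \left(- \frac{1}{8}\right) = \frac{80}{8} - \frac{39}{8} = 80 \cdot \frac{1}{8} - \frac{39}{8} = 10 - \frac{39}{8} = \frac{41}{8} \approx 5.125$)
$r f = 2356 \cdot \frac{41}{8} = \frac{24149}{2}$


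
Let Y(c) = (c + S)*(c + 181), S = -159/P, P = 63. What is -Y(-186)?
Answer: -19795/21 ≈ -942.62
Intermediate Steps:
S = -53/21 (S = -159/63 = -159*1/63 = -53/21 ≈ -2.5238)
Y(c) = (181 + c)*(-53/21 + c) (Y(c) = (c - 53/21)*(c + 181) = (-53/21 + c)*(181 + c) = (181 + c)*(-53/21 + c))
-Y(-186) = -(-9593/21 + (-186)**2 + (3748/21)*(-186)) = -(-9593/21 + 34596 - 232376/7) = -1*19795/21 = -19795/21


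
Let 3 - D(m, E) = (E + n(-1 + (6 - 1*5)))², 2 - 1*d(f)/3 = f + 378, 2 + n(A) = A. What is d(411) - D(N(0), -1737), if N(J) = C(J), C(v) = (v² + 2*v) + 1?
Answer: 3021757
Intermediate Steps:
n(A) = -2 + A
d(f) = -1128 - 3*f (d(f) = 6 - 3*(f + 378) = 6 - 3*(378 + f) = 6 + (-1134 - 3*f) = -1128 - 3*f)
C(v) = 1 + v² + 2*v
N(J) = 1 + J² + 2*J
D(m, E) = 3 - (-2 + E)² (D(m, E) = 3 - (E + (-2 + (-1 + (6 - 1*5))))² = 3 - (E + (-2 + (-1 + (6 - 5))))² = 3 - (E + (-2 + (-1 + 1)))² = 3 - (E + (-2 + 0))² = 3 - (E - 2)² = 3 - (-2 + E)²)
d(411) - D(N(0), -1737) = (-1128 - 3*411) - (3 - (-2 - 1737)²) = (-1128 - 1233) - (3 - 1*(-1739)²) = -2361 - (3 - 1*3024121) = -2361 - (3 - 3024121) = -2361 - 1*(-3024118) = -2361 + 3024118 = 3021757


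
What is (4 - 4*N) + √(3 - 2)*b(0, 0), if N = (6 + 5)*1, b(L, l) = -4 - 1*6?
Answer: -50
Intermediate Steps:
b(L, l) = -10 (b(L, l) = -4 - 6 = -10)
N = 11 (N = 11*1 = 11)
(4 - 4*N) + √(3 - 2)*b(0, 0) = (4 - 4*11) + √(3 - 2)*(-10) = (4 - 44) + √1*(-10) = -40 + 1*(-10) = -40 - 10 = -50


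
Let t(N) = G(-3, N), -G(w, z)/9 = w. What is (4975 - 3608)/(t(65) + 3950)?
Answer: 1367/3977 ≈ 0.34373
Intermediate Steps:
G(w, z) = -9*w
t(N) = 27 (t(N) = -9*(-3) = 27)
(4975 - 3608)/(t(65) + 3950) = (4975 - 3608)/(27 + 3950) = 1367/3977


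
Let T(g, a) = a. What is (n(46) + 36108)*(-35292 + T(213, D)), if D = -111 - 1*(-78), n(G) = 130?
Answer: -1280107350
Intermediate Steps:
D = -33 (D = -111 + 78 = -33)
(n(46) + 36108)*(-35292 + T(213, D)) = (130 + 36108)*(-35292 - 33) = 36238*(-35325) = -1280107350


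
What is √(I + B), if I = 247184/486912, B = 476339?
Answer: √27571323332094/7608 ≈ 690.17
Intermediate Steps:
I = 15449/30432 (I = 247184*(1/486912) = 15449/30432 ≈ 0.50766)
√(I + B) = √(15449/30432 + 476339) = √(14495963897/30432) = √27571323332094/7608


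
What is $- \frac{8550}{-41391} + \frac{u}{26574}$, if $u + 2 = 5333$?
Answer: $\frac{16587523}{40737942} \approx 0.40718$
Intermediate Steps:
$u = 5331$ ($u = -2 + 5333 = 5331$)
$- \frac{8550}{-41391} + \frac{u}{26574} = - \frac{8550}{-41391} + \frac{5331}{26574} = \left(-8550\right) \left(- \frac{1}{41391}\right) + 5331 \cdot \frac{1}{26574} = \frac{950}{4599} + \frac{1777}{8858} = \frac{16587523}{40737942}$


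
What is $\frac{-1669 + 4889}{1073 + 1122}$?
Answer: $\frac{644}{439} \approx 1.467$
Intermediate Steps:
$\frac{-1669 + 4889}{1073 + 1122} = \frac{3220}{2195} = 3220 \cdot \frac{1}{2195} = \frac{644}{439}$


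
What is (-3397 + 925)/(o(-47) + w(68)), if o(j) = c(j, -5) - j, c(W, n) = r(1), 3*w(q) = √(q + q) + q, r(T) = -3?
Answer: -61800/1661 + 618*√34/1661 ≈ -35.037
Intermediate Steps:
w(q) = q/3 + √2*√q/3 (w(q) = (√(q + q) + q)/3 = (√(2*q) + q)/3 = (√2*√q + q)/3 = (q + √2*√q)/3 = q/3 + √2*√q/3)
c(W, n) = -3
o(j) = -3 - j
(-3397 + 925)/(o(-47) + w(68)) = (-3397 + 925)/((-3 - 1*(-47)) + ((⅓)*68 + √2*√68/3)) = -2472/((-3 + 47) + (68/3 + √2*(2*√17)/3)) = -2472/(44 + (68/3 + 2*√34/3)) = -2472/(200/3 + 2*√34/3)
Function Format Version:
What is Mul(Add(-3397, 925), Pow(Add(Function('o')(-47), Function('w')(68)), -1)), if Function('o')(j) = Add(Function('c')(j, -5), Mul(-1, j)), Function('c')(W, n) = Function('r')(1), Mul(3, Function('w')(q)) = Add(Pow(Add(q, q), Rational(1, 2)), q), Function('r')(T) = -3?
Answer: Add(Rational(-61800, 1661), Mul(Rational(618, 1661), Pow(34, Rational(1, 2)))) ≈ -35.037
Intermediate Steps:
Function('w')(q) = Add(Mul(Rational(1, 3), q), Mul(Rational(1, 3), Pow(2, Rational(1, 2)), Pow(q, Rational(1, 2)))) (Function('w')(q) = Mul(Rational(1, 3), Add(Pow(Add(q, q), Rational(1, 2)), q)) = Mul(Rational(1, 3), Add(Pow(Mul(2, q), Rational(1, 2)), q)) = Mul(Rational(1, 3), Add(Mul(Pow(2, Rational(1, 2)), Pow(q, Rational(1, 2))), q)) = Mul(Rational(1, 3), Add(q, Mul(Pow(2, Rational(1, 2)), Pow(q, Rational(1, 2))))) = Add(Mul(Rational(1, 3), q), Mul(Rational(1, 3), Pow(2, Rational(1, 2)), Pow(q, Rational(1, 2)))))
Function('c')(W, n) = -3
Function('o')(j) = Add(-3, Mul(-1, j))
Mul(Add(-3397, 925), Pow(Add(Function('o')(-47), Function('w')(68)), -1)) = Mul(Add(-3397, 925), Pow(Add(Add(-3, Mul(-1, -47)), Add(Mul(Rational(1, 3), 68), Mul(Rational(1, 3), Pow(2, Rational(1, 2)), Pow(68, Rational(1, 2))))), -1)) = Mul(-2472, Pow(Add(Add(-3, 47), Add(Rational(68, 3), Mul(Rational(1, 3), Pow(2, Rational(1, 2)), Mul(2, Pow(17, Rational(1, 2)))))), -1)) = Mul(-2472, Pow(Add(44, Add(Rational(68, 3), Mul(Rational(2, 3), Pow(34, Rational(1, 2))))), -1)) = Mul(-2472, Pow(Add(Rational(200, 3), Mul(Rational(2, 3), Pow(34, Rational(1, 2)))), -1))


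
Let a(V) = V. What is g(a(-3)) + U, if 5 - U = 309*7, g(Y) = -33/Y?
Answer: -2147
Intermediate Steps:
U = -2158 (U = 5 - 309*7 = 5 - 1*2163 = 5 - 2163 = -2158)
g(a(-3)) + U = -33/(-3) - 2158 = -33*(-⅓) - 2158 = 11 - 2158 = -2147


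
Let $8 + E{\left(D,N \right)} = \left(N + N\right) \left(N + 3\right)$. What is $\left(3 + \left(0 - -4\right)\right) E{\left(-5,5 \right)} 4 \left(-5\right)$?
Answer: $-10080$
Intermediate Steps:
$E{\left(D,N \right)} = -8 + 2 N \left(3 + N\right)$ ($E{\left(D,N \right)} = -8 + \left(N + N\right) \left(N + 3\right) = -8 + 2 N \left(3 + N\right)$)
$\left(3 + \left(0 - -4\right)\right) E{\left(-5,5 \right)} 4 \left(-5\right) = \left(3 + \left(0 - -4\right)\right) \left(-8 + 2 \cdot 5^{2} + 6 \cdot 5\right) 4 \left(-5\right) = \left(3 + \left(0 + 4\right)\right) \left(-8 + 2 \cdot 25 + 30\right) 4 \left(-5\right) = \left(3 + 4\right) \left(-8 + 50 + 30\right) 4 \left(-5\right) = 7 \cdot 72 \cdot 4 \left(-5\right) = 504 \cdot 4 \left(-5\right) = 2016 \left(-5\right) = -10080$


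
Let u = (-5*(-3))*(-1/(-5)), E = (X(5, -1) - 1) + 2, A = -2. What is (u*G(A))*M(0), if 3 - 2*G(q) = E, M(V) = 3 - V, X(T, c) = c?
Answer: 27/2 ≈ 13.500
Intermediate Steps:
E = 0 (E = (-1 - 1) + 2 = -2 + 2 = 0)
u = 3 (u = 15*(-1*(-⅕)) = 15*(⅕) = 3)
G(q) = 3/2 (G(q) = 3/2 - ½*0 = 3/2 + 0 = 3/2)
(u*G(A))*M(0) = (3*(3/2))*(3 - 1*0) = 9*(3 + 0)/2 = (9/2)*3 = 27/2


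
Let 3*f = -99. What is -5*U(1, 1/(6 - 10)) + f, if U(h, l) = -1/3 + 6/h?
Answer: -184/3 ≈ -61.333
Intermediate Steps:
f = -33 (f = (⅓)*(-99) = -33)
U(h, l) = -⅓ + 6/h (U(h, l) = -1*⅓ + 6/h = -⅓ + 6/h)
-5*U(1, 1/(6 - 10)) + f = -5*(18 - 1*1)/(3*1) - 33 = -5*(18 - 1)/3 - 33 = -5*17/3 - 33 = -85/3 - 33 = -184/3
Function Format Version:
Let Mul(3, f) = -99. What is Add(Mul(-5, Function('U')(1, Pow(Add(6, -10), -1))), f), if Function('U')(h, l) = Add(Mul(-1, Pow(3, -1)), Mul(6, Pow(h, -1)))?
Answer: Rational(-184, 3) ≈ -61.333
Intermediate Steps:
f = -33 (f = Mul(Rational(1, 3), -99) = -33)
Function('U')(h, l) = Add(Rational(-1, 3), Mul(6, Pow(h, -1))) (Function('U')(h, l) = Add(Mul(-1, Rational(1, 3)), Mul(6, Pow(h, -1))) = Add(Rational(-1, 3), Mul(6, Pow(h, -1))))
Add(Mul(-5, Function('U')(1, Pow(Add(6, -10), -1))), f) = Add(Mul(-5, Mul(Rational(1, 3), Pow(1, -1), Add(18, Mul(-1, 1)))), -33) = Add(Mul(-5, Mul(Rational(1, 3), 1, Add(18, -1))), -33) = Add(Mul(-5, Mul(Rational(1, 3), 1, 17)), -33) = Add(Mul(-5, Rational(17, 3)), -33) = Add(Rational(-85, 3), -33) = Rational(-184, 3)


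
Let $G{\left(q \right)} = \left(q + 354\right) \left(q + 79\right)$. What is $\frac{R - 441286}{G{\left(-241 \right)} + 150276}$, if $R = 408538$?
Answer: $- \frac{5458}{21995} \approx -0.24815$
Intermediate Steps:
$G{\left(q \right)} = \left(79 + q\right) \left(354 + q\right)$ ($G{\left(q \right)} = \left(354 + q\right) \left(79 + q\right) = \left(79 + q\right) \left(354 + q\right)$)
$\frac{R - 441286}{G{\left(-241 \right)} + 150276} = \frac{408538 - 441286}{\left(27966 + \left(-241\right)^{2} + 433 \left(-241\right)\right) + 150276} = - \frac{32748}{\left(27966 + 58081 - 104353\right) + 150276} = - \frac{32748}{-18306 + 150276} = - \frac{32748}{131970} = \left(-32748\right) \frac{1}{131970} = - \frac{5458}{21995}$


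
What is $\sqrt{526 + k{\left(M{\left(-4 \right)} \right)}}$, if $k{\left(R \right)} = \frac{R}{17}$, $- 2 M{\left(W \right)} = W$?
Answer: $\frac{4 \sqrt{9503}}{17} \approx 22.937$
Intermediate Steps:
$M{\left(W \right)} = - \frac{W}{2}$
$k{\left(R \right)} = \frac{R}{17}$ ($k{\left(R \right)} = R \frac{1}{17} = \frac{R}{17}$)
$\sqrt{526 + k{\left(M{\left(-4 \right)} \right)}} = \sqrt{526 + \frac{\left(- \frac{1}{2}\right) \left(-4\right)}{17}} = \sqrt{526 + \frac{1}{17} \cdot 2} = \sqrt{526 + \frac{2}{17}} = \sqrt{\frac{8944}{17}} = \frac{4 \sqrt{9503}}{17}$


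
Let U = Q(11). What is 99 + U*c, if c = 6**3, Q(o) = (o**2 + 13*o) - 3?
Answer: 56475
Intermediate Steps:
Q(o) = -3 + o**2 + 13*o
U = 261 (U = -3 + 11**2 + 13*11 = -3 + 121 + 143 = 261)
c = 216
99 + U*c = 99 + 261*216 = 99 + 56376 = 56475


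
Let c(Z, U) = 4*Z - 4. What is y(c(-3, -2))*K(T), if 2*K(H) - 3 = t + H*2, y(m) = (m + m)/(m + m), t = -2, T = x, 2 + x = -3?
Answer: -9/2 ≈ -4.5000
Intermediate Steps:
x = -5 (x = -2 - 3 = -5)
T = -5
c(Z, U) = -4 + 4*Z
y(m) = 1 (y(m) = (2*m)/((2*m)) = (2*m)*(1/(2*m)) = 1)
K(H) = 1/2 + H (K(H) = 3/2 + (-2 + H*2)/2 = 3/2 + (-2 + 2*H)/2 = 3/2 + (-1 + H) = 1/2 + H)
y(c(-3, -2))*K(T) = 1*(1/2 - 5) = 1*(-9/2) = -9/2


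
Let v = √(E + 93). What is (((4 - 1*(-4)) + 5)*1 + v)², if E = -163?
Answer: (13 + I*√70)² ≈ 99.0 + 217.53*I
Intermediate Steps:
v = I*√70 (v = √(-163 + 93) = √(-70) = I*√70 ≈ 8.3666*I)
(((4 - 1*(-4)) + 5)*1 + v)² = (((4 - 1*(-4)) + 5)*1 + I*√70)² = (((4 + 4) + 5)*1 + I*√70)² = ((8 + 5)*1 + I*√70)² = (13*1 + I*√70)² = (13 + I*√70)²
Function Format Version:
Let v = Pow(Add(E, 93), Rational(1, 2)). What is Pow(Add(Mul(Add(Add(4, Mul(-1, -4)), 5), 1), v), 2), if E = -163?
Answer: Pow(Add(13, Mul(I, Pow(70, Rational(1, 2)))), 2) ≈ Add(99.000, Mul(217.53, I))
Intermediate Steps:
v = Mul(I, Pow(70, Rational(1, 2))) (v = Pow(Add(-163, 93), Rational(1, 2)) = Pow(-70, Rational(1, 2)) = Mul(I, Pow(70, Rational(1, 2))) ≈ Mul(8.3666, I))
Pow(Add(Mul(Add(Add(4, Mul(-1, -4)), 5), 1), v), 2) = Pow(Add(Mul(Add(Add(4, Mul(-1, -4)), 5), 1), Mul(I, Pow(70, Rational(1, 2)))), 2) = Pow(Add(Mul(Add(Add(4, 4), 5), 1), Mul(I, Pow(70, Rational(1, 2)))), 2) = Pow(Add(Mul(Add(8, 5), 1), Mul(I, Pow(70, Rational(1, 2)))), 2) = Pow(Add(Mul(13, 1), Mul(I, Pow(70, Rational(1, 2)))), 2) = Pow(Add(13, Mul(I, Pow(70, Rational(1, 2)))), 2)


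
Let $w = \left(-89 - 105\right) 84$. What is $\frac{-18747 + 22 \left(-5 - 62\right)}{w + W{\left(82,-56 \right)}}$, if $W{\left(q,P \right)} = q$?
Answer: $\frac{20221}{16214} \approx 1.2471$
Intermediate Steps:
$w = -16296$ ($w = \left(-194\right) 84 = -16296$)
$\frac{-18747 + 22 \left(-5 - 62\right)}{w + W{\left(82,-56 \right)}} = \frac{-18747 + 22 \left(-5 - 62\right)}{-16296 + 82} = \frac{-18747 + 22 \left(-67\right)}{-16214} = \left(-18747 - 1474\right) \left(- \frac{1}{16214}\right) = \left(-20221\right) \left(- \frac{1}{16214}\right) = \frac{20221}{16214}$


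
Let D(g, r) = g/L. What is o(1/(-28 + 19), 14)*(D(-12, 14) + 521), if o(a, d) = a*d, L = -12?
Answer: -812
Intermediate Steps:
D(g, r) = -g/12 (D(g, r) = g/(-12) = g*(-1/12) = -g/12)
o(1/(-28 + 19), 14)*(D(-12, 14) + 521) = (14/(-28 + 19))*(-1/12*(-12) + 521) = (14/(-9))*(1 + 521) = -⅑*14*522 = -14/9*522 = -812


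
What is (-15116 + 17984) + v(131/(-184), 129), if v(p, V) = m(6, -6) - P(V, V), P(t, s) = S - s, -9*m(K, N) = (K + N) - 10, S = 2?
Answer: 26965/9 ≈ 2996.1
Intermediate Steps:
m(K, N) = 10/9 - K/9 - N/9 (m(K, N) = -((K + N) - 10)/9 = -(-10 + K + N)/9 = 10/9 - K/9 - N/9)
P(t, s) = 2 - s
v(p, V) = -8/9 + V (v(p, V) = (10/9 - ⅑*6 - ⅑*(-6)) - (2 - V) = (10/9 - ⅔ + ⅔) + (-2 + V) = 10/9 + (-2 + V) = -8/9 + V)
(-15116 + 17984) + v(131/(-184), 129) = (-15116 + 17984) + (-8/9 + 129) = 2868 + 1153/9 = 26965/9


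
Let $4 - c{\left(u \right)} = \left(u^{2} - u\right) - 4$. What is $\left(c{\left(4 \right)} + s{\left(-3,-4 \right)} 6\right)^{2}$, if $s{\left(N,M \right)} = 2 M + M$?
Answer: $5776$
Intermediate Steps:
$s{\left(N,M \right)} = 3 M$
$c{\left(u \right)} = 8 + u - u^{2}$ ($c{\left(u \right)} = 4 - \left(\left(u^{2} - u\right) - 4\right) = 4 - \left(-4 + u^{2} - u\right) = 4 + \left(4 + u - u^{2}\right) = 8 + u - u^{2}$)
$\left(c{\left(4 \right)} + s{\left(-3,-4 \right)} 6\right)^{2} = \left(\left(8 + 4 - 4^{2}\right) + 3 \left(-4\right) 6\right)^{2} = \left(\left(8 + 4 - 16\right) - 72\right)^{2} = \left(-4 - 72\right)^{2} = \left(-76\right)^{2} = 5776$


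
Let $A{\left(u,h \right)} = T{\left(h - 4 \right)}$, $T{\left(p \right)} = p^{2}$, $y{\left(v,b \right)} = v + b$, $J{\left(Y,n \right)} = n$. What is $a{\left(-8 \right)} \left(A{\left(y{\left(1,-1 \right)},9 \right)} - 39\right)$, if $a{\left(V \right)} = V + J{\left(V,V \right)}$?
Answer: $224$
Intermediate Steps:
$y{\left(v,b \right)} = b + v$
$A{\left(u,h \right)} = \left(-4 + h\right)^{2}$ ($A{\left(u,h \right)} = \left(h - 4\right)^{2} = \left(-4 + h\right)^{2}$)
$a{\left(V \right)} = 2 V$ ($a{\left(V \right)} = V + V = 2 V$)
$a{\left(-8 \right)} \left(A{\left(y{\left(1,-1 \right)},9 \right)} - 39\right) = 2 \left(-8\right) \left(\left(-4 + 9\right)^{2} - 39\right) = - 16 \left(5^{2} - 39\right) = - 16 \left(25 - 39\right) = \left(-16\right) \left(-14\right) = 224$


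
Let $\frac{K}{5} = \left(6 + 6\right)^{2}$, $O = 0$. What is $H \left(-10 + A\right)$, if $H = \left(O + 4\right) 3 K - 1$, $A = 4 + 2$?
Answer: $-34556$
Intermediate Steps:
$A = 6$
$K = 720$ ($K = 5 \left(6 + 6\right)^{2} = 5 \cdot 12^{2} = 5 \cdot 144 = 720$)
$H = 8639$ ($H = \left(0 + 4\right) 3 \cdot 720 - 1 = 4 \cdot 3 \cdot 720 - 1 = 12 \cdot 720 - 1 = 8640 - 1 = 8639$)
$H \left(-10 + A\right) = 8639 \left(-10 + 6\right) = 8639 \left(-4\right) = -34556$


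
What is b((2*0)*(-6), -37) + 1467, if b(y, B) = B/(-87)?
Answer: 127666/87 ≈ 1467.4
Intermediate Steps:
b(y, B) = -B/87 (b(y, B) = B*(-1/87) = -B/87)
b((2*0)*(-6), -37) + 1467 = -1/87*(-37) + 1467 = 37/87 + 1467 = 127666/87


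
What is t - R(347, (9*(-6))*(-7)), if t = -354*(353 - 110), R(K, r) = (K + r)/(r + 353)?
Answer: -62882807/731 ≈ -86023.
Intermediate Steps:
R(K, r) = (K + r)/(353 + r)
t = -86022 (t = -354*243 = -86022)
t - R(347, (9*(-6))*(-7)) = -86022 - (347 + (9*(-6))*(-7))/(353 + (9*(-6))*(-7)) = -86022 - (347 - 54*(-7))/(353 - 54*(-7)) = -86022 - (347 + 378)/(353 + 378) = -86022 - 725/731 = -62882807/731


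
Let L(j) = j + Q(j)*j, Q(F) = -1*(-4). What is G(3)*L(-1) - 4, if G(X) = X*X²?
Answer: -139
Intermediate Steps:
Q(F) = 4
L(j) = 5*j (L(j) = j + 4*j = 5*j)
G(X) = X³
G(3)*L(-1) - 4 = 3³*(5*(-1)) - 4 = 27*(-5) - 4 = -135 - 4 = -139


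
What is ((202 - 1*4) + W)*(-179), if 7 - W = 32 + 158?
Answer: -2685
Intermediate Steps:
W = -183 (W = 7 - (32 + 158) = 7 - 1*190 = 7 - 190 = -183)
((202 - 1*4) + W)*(-179) = ((202 - 1*4) - 183)*(-179) = ((202 - 4) - 183)*(-179) = (198 - 183)*(-179) = 15*(-179) = -2685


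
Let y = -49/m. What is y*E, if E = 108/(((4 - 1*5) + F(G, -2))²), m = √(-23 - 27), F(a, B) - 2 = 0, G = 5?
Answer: 2646*I*√2/5 ≈ 748.4*I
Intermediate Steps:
F(a, B) = 2 (F(a, B) = 2 + 0 = 2)
m = 5*I*√2 (m = √(-50) = 5*I*√2 ≈ 7.0711*I)
y = 49*I*√2/10 (y = -49*(-I*√2/10) = -(-49)*I*√2/10 = 49*I*√2/10 ≈ 6.9296*I)
E = 108 (E = 108/(((4 - 1*5) + 2)²) = 108/(((4 - 5) + 2)²) = 108/((-1 + 2)²) = 108/(1²) = 108/1 = 108*1 = 108)
y*E = (49*I*√2/10)*108 = 2646*I*√2/5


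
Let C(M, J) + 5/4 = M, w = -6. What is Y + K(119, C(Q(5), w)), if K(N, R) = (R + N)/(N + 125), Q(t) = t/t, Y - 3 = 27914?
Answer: 27247467/976 ≈ 27918.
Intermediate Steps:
Y = 27917 (Y = 3 + 27914 = 27917)
Q(t) = 1
C(M, J) = -5/4 + M
K(N, R) = (N + R)/(125 + N)
Y + K(119, C(Q(5), w)) = 27917 + (119 + (-5/4 + 1))/(125 + 119) = 27917 + (119 - 1/4)/244 = 27917 + (1/244)*(475/4) = 27917 + 475/976 = 27247467/976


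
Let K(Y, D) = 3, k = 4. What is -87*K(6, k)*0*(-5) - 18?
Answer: -18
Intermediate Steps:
-87*K(6, k)*0*(-5) - 18 = -87*3*0*(-5) - 18 = -0*(-5) - 18 = -87*0 - 18 = 0 - 18 = -18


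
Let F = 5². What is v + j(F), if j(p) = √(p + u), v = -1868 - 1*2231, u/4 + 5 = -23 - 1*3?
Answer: -4099 + 3*I*√11 ≈ -4099.0 + 9.9499*I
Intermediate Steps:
F = 25
u = -124 (u = -20 + 4*(-23 - 1*3) = -20 + 4*(-23 - 3) = -20 + 4*(-26) = -20 - 104 = -124)
v = -4099 (v = -1868 - 2231 = -4099)
j(p) = √(-124 + p) (j(p) = √(p - 124) = √(-124 + p))
v + j(F) = -4099 + √(-124 + 25) = -4099 + √(-99) = -4099 + 3*I*√11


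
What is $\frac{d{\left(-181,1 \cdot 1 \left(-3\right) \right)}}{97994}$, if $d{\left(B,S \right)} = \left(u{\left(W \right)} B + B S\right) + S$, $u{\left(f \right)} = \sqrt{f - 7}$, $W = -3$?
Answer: $\frac{270}{48997} - \frac{181 i \sqrt{10}}{97994} \approx 0.0055105 - 0.0058409 i$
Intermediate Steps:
$u{\left(f \right)} = \sqrt{-7 + f}$
$d{\left(B,S \right)} = S + B S + i B \sqrt{10}$ ($d{\left(B,S \right)} = \left(\sqrt{-7 - 3} B + B S\right) + S = \left(\sqrt{-10} B + B S\right) + S = \left(i \sqrt{10} B + B S\right) + S = \left(i B \sqrt{10} + B S\right) + S = \left(B S + i B \sqrt{10}\right) + S = S + B S + i B \sqrt{10}$)
$\frac{d{\left(-181,1 \cdot 1 \left(-3\right) \right)}}{97994} = \frac{1 \cdot 1 \left(-3\right) - 181 \cdot 1 \cdot 1 \left(-3\right) + i \left(-181\right) \sqrt{10}}{97994} = \left(1 \left(-3\right) - 181 \cdot 1 \left(-3\right) - 181 i \sqrt{10}\right) \frac{1}{97994} = \left(-3 - -543 - 181 i \sqrt{10}\right) \frac{1}{97994} = \left(-3 + 543 - 181 i \sqrt{10}\right) \frac{1}{97994} = \left(540 - 181 i \sqrt{10}\right) \frac{1}{97994} = \frac{270}{48997} - \frac{181 i \sqrt{10}}{97994}$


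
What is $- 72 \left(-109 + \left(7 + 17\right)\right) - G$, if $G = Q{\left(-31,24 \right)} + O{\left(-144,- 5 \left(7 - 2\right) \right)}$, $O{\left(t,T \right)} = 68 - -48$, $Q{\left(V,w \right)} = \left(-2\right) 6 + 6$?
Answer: $6010$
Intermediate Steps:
$Q{\left(V,w \right)} = -6$ ($Q{\left(V,w \right)} = -12 + 6 = -6$)
$O{\left(t,T \right)} = 116$ ($O{\left(t,T \right)} = 68 + 48 = 116$)
$G = 110$ ($G = -6 + 116 = 110$)
$- 72 \left(-109 + \left(7 + 17\right)\right) - G = - 72 \left(-109 + \left(7 + 17\right)\right) - 110 = - 72 \left(-109 + 24\right) - 110 = \left(-72\right) \left(-85\right) - 110 = 6120 - 110 = 6010$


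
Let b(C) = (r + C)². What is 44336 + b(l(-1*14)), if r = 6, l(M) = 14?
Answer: 44736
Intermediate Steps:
b(C) = (6 + C)²
44336 + b(l(-1*14)) = 44336 + (6 + 14)² = 44336 + 20² = 44336 + 400 = 44736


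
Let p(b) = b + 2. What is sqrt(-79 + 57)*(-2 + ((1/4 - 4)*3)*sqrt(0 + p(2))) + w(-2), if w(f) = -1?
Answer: -1 - 49*I*sqrt(22)/2 ≈ -1.0 - 114.92*I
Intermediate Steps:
p(b) = 2 + b
sqrt(-79 + 57)*(-2 + ((1/4 - 4)*3)*sqrt(0 + p(2))) + w(-2) = sqrt(-79 + 57)*(-2 + ((1/4 - 4)*3)*sqrt(0 + (2 + 2))) - 1 = sqrt(-22)*(-2 + ((1*(1/4) - 4)*3)*sqrt(0 + 4)) - 1 = (I*sqrt(22))*(-2 + ((1/4 - 4)*3)*sqrt(4)) - 1 = (I*sqrt(22))*(-2 - 15/4*3*2) - 1 = (I*sqrt(22))*(-2 - 45/4*2) - 1 = (I*sqrt(22))*(-2 - 45/2) - 1 = (I*sqrt(22))*(-49/2) - 1 = -49*I*sqrt(22)/2 - 1 = -1 - 49*I*sqrt(22)/2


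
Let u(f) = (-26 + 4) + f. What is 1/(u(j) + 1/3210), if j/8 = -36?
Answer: -3210/995099 ≈ -0.0032258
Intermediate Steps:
j = -288 (j = 8*(-36) = -288)
u(f) = -22 + f
1/(u(j) + 1/3210) = 1/((-22 - 288) + 1/3210) = 1/(-310 + 1/3210) = 1/(-995099/3210) = -3210/995099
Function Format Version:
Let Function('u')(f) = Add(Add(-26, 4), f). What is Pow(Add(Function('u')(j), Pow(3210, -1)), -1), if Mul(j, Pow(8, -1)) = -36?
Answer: Rational(-3210, 995099) ≈ -0.0032258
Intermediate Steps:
j = -288 (j = Mul(8, -36) = -288)
Function('u')(f) = Add(-22, f)
Pow(Add(Function('u')(j), Pow(3210, -1)), -1) = Pow(Add(Add(-22, -288), Pow(3210, -1)), -1) = Pow(Add(-310, Rational(1, 3210)), -1) = Pow(Rational(-995099, 3210), -1) = Rational(-3210, 995099)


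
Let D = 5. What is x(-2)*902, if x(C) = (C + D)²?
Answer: 8118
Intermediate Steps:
x(C) = (5 + C)² (x(C) = (C + 5)² = (5 + C)²)
x(-2)*902 = (5 - 2)²*902 = 3²*902 = 9*902 = 8118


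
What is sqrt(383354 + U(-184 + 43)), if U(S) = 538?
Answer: 2*sqrt(95973) ≈ 619.59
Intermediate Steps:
sqrt(383354 + U(-184 + 43)) = sqrt(383354 + 538) = sqrt(383892) = 2*sqrt(95973)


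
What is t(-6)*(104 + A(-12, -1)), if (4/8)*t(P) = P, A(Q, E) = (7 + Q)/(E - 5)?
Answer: -1258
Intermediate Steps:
A(Q, E) = (7 + Q)/(-5 + E)
t(P) = 2*P
t(-6)*(104 + A(-12, -1)) = (2*(-6))*(104 + (7 - 12)/(-5 - 1)) = -12*(104 - 5/(-6)) = -12*(104 - 1/6*(-5)) = -12*(104 + 5/6) = -12*629/6 = -1258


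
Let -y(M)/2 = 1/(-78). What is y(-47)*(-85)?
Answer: -85/39 ≈ -2.1795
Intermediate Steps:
y(M) = 1/39 (y(M) = -2/(-78) = -2*(-1/78) = 1/39)
y(-47)*(-85) = (1/39)*(-85) = -85/39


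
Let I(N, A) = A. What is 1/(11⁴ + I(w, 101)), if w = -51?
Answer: 1/14742 ≈ 6.7833e-5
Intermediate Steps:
1/(11⁴ + I(w, 101)) = 1/(11⁴ + 101) = 1/(14641 + 101) = 1/14742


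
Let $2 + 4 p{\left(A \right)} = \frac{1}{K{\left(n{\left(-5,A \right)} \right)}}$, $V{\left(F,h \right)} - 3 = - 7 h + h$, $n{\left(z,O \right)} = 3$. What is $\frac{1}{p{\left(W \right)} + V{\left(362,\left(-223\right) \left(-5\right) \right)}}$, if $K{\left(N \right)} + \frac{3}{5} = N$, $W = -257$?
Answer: $- \frac{48}{320995} \approx -0.00014954$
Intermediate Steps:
$V{\left(F,h \right)} = 3 - 6 h$ ($V{\left(F,h \right)} = 3 + \left(- 7 h + h\right) = 3 - 6 h$)
$K{\left(N \right)} = - \frac{3}{5} + N$
$p{\left(A \right)} = - \frac{19}{48}$ ($p{\left(A \right)} = - \frac{1}{2} + \frac{1}{4 \left(- \frac{3}{5} + 3\right)} = - \frac{1}{2} + \frac{1}{4 \cdot \frac{12}{5}} = - \frac{1}{2} + \frac{1}{4} \cdot \frac{5}{12} = - \frac{1}{2} + \frac{5}{48} = - \frac{19}{48}$)
$\frac{1}{p{\left(W \right)} + V{\left(362,\left(-223\right) \left(-5\right) \right)}} = \frac{1}{- \frac{19}{48} + \left(3 - 6 \left(\left(-223\right) \left(-5\right)\right)\right)} = \frac{1}{- \frac{19}{48} + \left(3 - 6690\right)} = \frac{1}{- \frac{19}{48} - 6687} = \frac{1}{- \frac{320995}{48}} = - \frac{48}{320995}$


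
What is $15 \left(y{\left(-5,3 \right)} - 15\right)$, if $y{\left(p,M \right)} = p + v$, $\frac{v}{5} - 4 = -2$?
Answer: $-150$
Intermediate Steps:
$v = 10$ ($v = 20 + 5 \left(-2\right) = 20 - 10 = 10$)
$y{\left(p,M \right)} = 10 + p$ ($y{\left(p,M \right)} = p + 10 = 10 + p$)
$15 \left(y{\left(-5,3 \right)} - 15\right) = 15 \left(\left(10 - 5\right) - 15\right) = 15 \left(5 - 15\right) = 15 \left(-10\right) = -150$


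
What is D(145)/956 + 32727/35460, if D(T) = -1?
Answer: 651074/706245 ≈ 0.92188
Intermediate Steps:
D(145)/956 + 32727/35460 = -1/956 + 32727/35460 = -1*1/956 + 32727*(1/35460) = -1/956 + 10909/11820 = 651074/706245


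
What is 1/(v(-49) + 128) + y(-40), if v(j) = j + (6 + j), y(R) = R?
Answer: -1439/36 ≈ -39.972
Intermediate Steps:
v(j) = 6 + 2*j
1/(v(-49) + 128) + y(-40) = 1/((6 + 2*(-49)) + 128) - 40 = 1/((6 - 98) + 128) - 40 = 1/(-92 + 128) - 40 = 1/36 - 40 = -1439/36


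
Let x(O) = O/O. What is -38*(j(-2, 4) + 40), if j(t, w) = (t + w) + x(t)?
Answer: -1634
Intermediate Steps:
x(O) = 1
j(t, w) = 1 + t + w (j(t, w) = (t + w) + 1 = 1 + t + w)
-38*(j(-2, 4) + 40) = -38*((1 - 2 + 4) + 40) = -38*(3 + 40) = -38*43 = -1634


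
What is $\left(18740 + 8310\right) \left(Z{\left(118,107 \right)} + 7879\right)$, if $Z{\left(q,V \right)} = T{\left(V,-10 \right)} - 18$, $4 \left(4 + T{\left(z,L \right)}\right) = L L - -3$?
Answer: $\frac{426456775}{2} \approx 2.1323 \cdot 10^{8}$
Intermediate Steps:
$T{\left(z,L \right)} = - \frac{13}{4} + \frac{L^{2}}{4}$ ($T{\left(z,L \right)} = -4 + \frac{L L - -3}{4} = -4 + \frac{L^{2} + 3}{4} = -4 + \frac{3 + L^{2}}{4} = -4 + \left(\frac{3}{4} + \frac{L^{2}}{4}\right) = - \frac{13}{4} + \frac{L^{2}}{4}$)
$Z{\left(q,V \right)} = \frac{15}{4}$ ($Z{\left(q,V \right)} = \left(- \frac{13}{4} + \frac{\left(-10\right)^{2}}{4}\right) - 18 = \left(- \frac{13}{4} + \frac{1}{4} \cdot 100\right) - 18 = \left(- \frac{13}{4} + 25\right) - 18 = \frac{87}{4} - 18 = \frac{15}{4}$)
$\left(18740 + 8310\right) \left(Z{\left(118,107 \right)} + 7879\right) = \left(18740 + 8310\right) \left(\frac{15}{4} + 7879\right) = 27050 \cdot \frac{31531}{4} = \frac{426456775}{2}$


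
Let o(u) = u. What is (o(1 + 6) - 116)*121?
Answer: -13189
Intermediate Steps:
(o(1 + 6) - 116)*121 = ((1 + 6) - 116)*121 = (7 - 116)*121 = -109*121 = -13189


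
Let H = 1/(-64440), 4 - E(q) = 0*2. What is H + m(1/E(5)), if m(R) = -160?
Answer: -10310401/64440 ≈ -160.00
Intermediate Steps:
E(q) = 4 (E(q) = 4 - 0*2 = 4 - 1*0 = 4 + 0 = 4)
H = -1/64440 ≈ -1.5518e-5
H + m(1/E(5)) = -1/64440 - 160 = -10310401/64440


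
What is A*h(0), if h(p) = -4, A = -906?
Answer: 3624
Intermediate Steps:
A*h(0) = -906*(-4) = 3624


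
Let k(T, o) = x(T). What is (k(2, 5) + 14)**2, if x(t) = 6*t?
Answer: 676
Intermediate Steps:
k(T, o) = 6*T
(k(2, 5) + 14)**2 = (6*2 + 14)**2 = (12 + 14)**2 = 26**2 = 676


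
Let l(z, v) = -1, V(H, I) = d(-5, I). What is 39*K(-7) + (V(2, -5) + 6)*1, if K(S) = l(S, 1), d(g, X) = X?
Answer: -38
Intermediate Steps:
V(H, I) = I
K(S) = -1
39*K(-7) + (V(2, -5) + 6)*1 = 39*(-1) + (-5 + 6)*1 = -39 + 1*1 = -39 + 1 = -38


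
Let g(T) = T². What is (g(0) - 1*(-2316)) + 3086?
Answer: 5402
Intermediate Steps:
(g(0) - 1*(-2316)) + 3086 = (0² - 1*(-2316)) + 3086 = (0 + 2316) + 3086 = 2316 + 3086 = 5402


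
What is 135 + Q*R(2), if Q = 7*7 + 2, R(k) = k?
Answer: 237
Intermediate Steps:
Q = 51 (Q = 49 + 2 = 51)
135 + Q*R(2) = 135 + 51*2 = 135 + 102 = 237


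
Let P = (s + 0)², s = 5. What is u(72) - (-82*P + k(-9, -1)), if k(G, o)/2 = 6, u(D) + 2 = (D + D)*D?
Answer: 12404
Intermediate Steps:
u(D) = -2 + 2*D² (u(D) = -2 + (D + D)*D = -2 + (2*D)*D = -2 + 2*D²)
k(G, o) = 12 (k(G, o) = 2*6 = 12)
P = 25 (P = (5 + 0)² = 5² = 25)
u(72) - (-82*P + k(-9, -1)) = (-2 + 2*72²) - (-82*25 + 12) = (-2 + 2*5184) - (-2050 + 12) = (-2 + 10368) - 1*(-2038) = 10366 + 2038 = 12404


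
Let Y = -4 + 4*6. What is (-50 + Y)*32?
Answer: -960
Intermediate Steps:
Y = 20 (Y = -4 + 24 = 20)
(-50 + Y)*32 = (-50 + 20)*32 = -30*32 = -960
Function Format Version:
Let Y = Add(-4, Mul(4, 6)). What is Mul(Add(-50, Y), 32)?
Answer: -960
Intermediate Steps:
Y = 20 (Y = Add(-4, 24) = 20)
Mul(Add(-50, Y), 32) = Mul(Add(-50, 20), 32) = Mul(-30, 32) = -960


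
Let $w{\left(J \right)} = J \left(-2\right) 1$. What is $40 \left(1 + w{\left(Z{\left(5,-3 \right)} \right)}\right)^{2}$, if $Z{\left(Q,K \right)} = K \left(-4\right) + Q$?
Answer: $43560$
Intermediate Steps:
$Z{\left(Q,K \right)} = Q - 4 K$ ($Z{\left(Q,K \right)} = - 4 K + Q = Q - 4 K$)
$w{\left(J \right)} = - 2 J$ ($w{\left(J \right)} = - 2 J 1 = - 2 J$)
$40 \left(1 + w{\left(Z{\left(5,-3 \right)} \right)}\right)^{2} = 40 \left(1 - 2 \left(5 - -12\right)\right)^{2} = 40 \left(1 - 2 \left(5 + 12\right)\right)^{2} = 40 \left(1 - 34\right)^{2} = 40 \left(-33\right)^{2} = 40 \cdot 1089 = 43560$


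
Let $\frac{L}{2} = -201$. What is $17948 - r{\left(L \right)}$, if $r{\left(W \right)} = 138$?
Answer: $17810$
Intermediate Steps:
$L = -402$ ($L = 2 \left(-201\right) = -402$)
$17948 - r{\left(L \right)} = 17948 - 138 = 17810$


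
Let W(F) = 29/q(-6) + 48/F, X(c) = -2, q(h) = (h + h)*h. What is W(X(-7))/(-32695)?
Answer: 1699/2354040 ≈ 0.00072174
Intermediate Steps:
q(h) = 2*h² (q(h) = (2*h)*h = 2*h²)
W(F) = 29/72 + 48/F (W(F) = 29/((2*(-6)²)) + 48/F = 29/((2*36)) + 48/F = 29/72 + 48/F)
W(X(-7))/(-32695) = (29/72 + 48/(-2))/(-32695) = (29/72 + 48*(-½))*(-1/32695) = (29/72 - 24)*(-1/32695) = -1699/72*(-1/32695) = 1699/2354040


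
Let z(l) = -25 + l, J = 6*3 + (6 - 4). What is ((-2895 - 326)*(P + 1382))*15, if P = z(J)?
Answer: -66529755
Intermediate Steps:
J = 20 (J = 18 + 2 = 20)
P = -5 (P = -25 + 20 = -5)
((-2895 - 326)*(P + 1382))*15 = ((-2895 - 326)*(-5 + 1382))*15 = -3221*1377*15 = -4435317*15 = -66529755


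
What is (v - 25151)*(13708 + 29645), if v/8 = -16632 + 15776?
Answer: -1387252647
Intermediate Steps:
v = -6848 (v = 8*(-16632 + 15776) = 8*(-856) = -6848)
(v - 25151)*(13708 + 29645) = (-6848 - 25151)*(13708 + 29645) = -31999*43353 = -1387252647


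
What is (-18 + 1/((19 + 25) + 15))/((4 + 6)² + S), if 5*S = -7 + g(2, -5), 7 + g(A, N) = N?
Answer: -5305/28379 ≈ -0.18693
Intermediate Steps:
g(A, N) = -7 + N
S = -19/5 (S = (-7 + (-7 - 5))/5 = (-7 - 12)/5 = (⅕)*(-19) = -19/5 ≈ -3.8000)
(-18 + 1/((19 + 25) + 15))/((4 + 6)² + S) = (-18 + 1/((19 + 25) + 15))/((4 + 6)² - 19/5) = (-18 + 1/(44 + 15))/(10² - 19/5) = (-18 + 1/59)/(100 - 19/5) = (-18 + 1/59)/(481/5) = -1061/59*5/481 = -5305/28379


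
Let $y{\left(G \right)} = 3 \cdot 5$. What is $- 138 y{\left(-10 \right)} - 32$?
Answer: $-2102$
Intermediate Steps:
$y{\left(G \right)} = 15$
$- 138 y{\left(-10 \right)} - 32 = \left(-138\right) 15 - 32 = -2070 - 32 = -2102$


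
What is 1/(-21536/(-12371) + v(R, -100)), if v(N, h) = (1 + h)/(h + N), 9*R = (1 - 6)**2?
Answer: 10824625/29866561 ≈ 0.36243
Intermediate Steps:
R = 25/9 (R = (1 - 6)**2/9 = (1/9)*(-5)**2 = (1/9)*25 = 25/9 ≈ 2.7778)
v(N, h) = (1 + h)/(N + h)
1/(-21536/(-12371) + v(R, -100)) = 1/(-21536/(-12371) + (1 - 100)/(25/9 - 100)) = 1/(-21536*(-1/12371) - 99/(-875/9)) = 1/(21536/12371 - 9/875*(-99)) = 1/(21536/12371 + 891/875) = 1/(29866561/10824625) = 10824625/29866561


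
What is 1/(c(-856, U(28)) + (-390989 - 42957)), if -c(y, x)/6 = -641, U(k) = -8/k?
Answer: -1/430100 ≈ -2.3250e-6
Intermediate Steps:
c(y, x) = 3846 (c(y, x) = -6*(-641) = 3846)
1/(c(-856, U(28)) + (-390989 - 42957)) = 1/(3846 + (-390989 - 42957)) = 1/(3846 - 433946) = 1/(-430100) = -1/430100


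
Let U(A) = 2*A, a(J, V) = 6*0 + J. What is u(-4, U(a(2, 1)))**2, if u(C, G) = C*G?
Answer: 256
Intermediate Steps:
a(J, V) = J (a(J, V) = 0 + J = J)
u(-4, U(a(2, 1)))**2 = (-8*2)**2 = (-4*4)**2 = (-16)**2 = 256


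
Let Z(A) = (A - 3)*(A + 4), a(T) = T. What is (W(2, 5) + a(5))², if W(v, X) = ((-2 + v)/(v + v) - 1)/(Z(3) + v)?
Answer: 81/4 ≈ 20.250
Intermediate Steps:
Z(A) = (-3 + A)*(4 + A)
W(v, X) = (-1 + (-2 + v)/(2*v))/v (W(v, X) = ((-2 + v)/(v + v) - 1)/((-12 + 3 + 3²) + v) = ((-2 + v)/((2*v)) - 1)/((-12 + 3 + 9) + v) = ((-2 + v)*(1/(2*v)) - 1)/(0 + v) = ((-2 + v)/(2*v) - 1)/v = (-1 + (-2 + v)/(2*v))/v)
(W(2, 5) + a(5))² = ((½)*(-2 - 1*2)/2² + 5)² = ((½)*(¼)*(-2 - 2) + 5)² = ((½)*(¼)*(-4) + 5)² = (-½ + 5)² = (9/2)² = 81/4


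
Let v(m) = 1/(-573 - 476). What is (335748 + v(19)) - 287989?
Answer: 50099190/1049 ≈ 47759.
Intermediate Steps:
v(m) = -1/1049 (v(m) = 1/(-1049) = -1/1049)
(335748 + v(19)) - 287989 = (335748 - 1/1049) - 287989 = 352199651/1049 - 287989 = 50099190/1049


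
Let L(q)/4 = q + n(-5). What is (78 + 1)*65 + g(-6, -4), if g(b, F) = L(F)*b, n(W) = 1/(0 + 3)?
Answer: 5223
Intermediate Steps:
n(W) = ⅓ (n(W) = 1/3 = ⅓)
L(q) = 4/3 + 4*q (L(q) = 4*(q + ⅓) = 4*(⅓ + q) = 4/3 + 4*q)
g(b, F) = b*(4/3 + 4*F) (g(b, F) = (4/3 + 4*F)*b = b*(4/3 + 4*F))
(78 + 1)*65 + g(-6, -4) = (78 + 1)*65 + (4/3)*(-6)*(1 + 3*(-4)) = 79*65 + (4/3)*(-6)*(1 - 12) = 5135 + (4/3)*(-6)*(-11) = 5135 + 88 = 5223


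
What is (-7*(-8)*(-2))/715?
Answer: -112/715 ≈ -0.15664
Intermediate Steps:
(-7*(-8)*(-2))/715 = (56*(-2))*(1/715) = -112*1/715 = -112/715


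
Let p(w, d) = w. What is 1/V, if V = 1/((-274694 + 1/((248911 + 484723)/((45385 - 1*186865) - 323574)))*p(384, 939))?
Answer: -38692862025600/366817 ≈ -1.0548e+8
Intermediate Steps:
V = -366817/38692862025600 (V = 1/(-274694 + 1/((248911 + 484723)/((45385 - 1*186865) - 323574))*384) = (1/384)/(-274694 + 1/(733634/((45385 - 186865) - 323574))) = (1/384)/(-274694 + 1/(733634/(-141480 - 323574))) = (1/384)/(-274694 + 1/(733634/(-465054))) = (1/384)/(-274694 + 1/(733634*(-1/465054))) = (1/384)/(-274694 + 1/(-366817/232527)) = (1/384)/(-274694 - 232527/366817) = (1/384)/(-100762661525/366817) = -366817/100762661525*1/384 = -366817/38692862025600 ≈ -9.4802e-9)
1/V = 1/(-366817/38692862025600) = -38692862025600/366817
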